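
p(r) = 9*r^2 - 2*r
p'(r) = 18*r - 2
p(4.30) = 157.81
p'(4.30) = 75.40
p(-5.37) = 270.27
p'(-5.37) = -98.66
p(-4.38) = 181.42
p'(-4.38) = -80.84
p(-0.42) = 2.43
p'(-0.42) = -9.56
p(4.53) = 175.63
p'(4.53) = 79.54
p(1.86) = 27.42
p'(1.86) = 31.48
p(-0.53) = 3.59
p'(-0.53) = -11.54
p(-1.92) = 37.02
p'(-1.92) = -36.56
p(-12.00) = 1320.00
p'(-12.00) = -218.00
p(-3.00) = 87.00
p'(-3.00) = -56.00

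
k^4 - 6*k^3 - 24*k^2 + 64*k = k*(k - 8)*(k - 2)*(k + 4)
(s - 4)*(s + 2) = s^2 - 2*s - 8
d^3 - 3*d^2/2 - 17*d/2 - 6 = (d - 4)*(d + 1)*(d + 3/2)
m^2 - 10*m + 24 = (m - 6)*(m - 4)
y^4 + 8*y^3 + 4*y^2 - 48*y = y*(y - 2)*(y + 4)*(y + 6)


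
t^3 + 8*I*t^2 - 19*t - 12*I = (t + I)*(t + 3*I)*(t + 4*I)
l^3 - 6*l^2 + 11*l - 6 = (l - 3)*(l - 2)*(l - 1)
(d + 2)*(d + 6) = d^2 + 8*d + 12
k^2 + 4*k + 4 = (k + 2)^2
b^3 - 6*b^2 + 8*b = b*(b - 4)*(b - 2)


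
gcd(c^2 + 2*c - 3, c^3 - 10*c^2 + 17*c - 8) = c - 1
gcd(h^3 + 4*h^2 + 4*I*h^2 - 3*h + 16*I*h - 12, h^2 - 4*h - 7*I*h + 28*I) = 1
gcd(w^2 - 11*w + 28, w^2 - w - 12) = w - 4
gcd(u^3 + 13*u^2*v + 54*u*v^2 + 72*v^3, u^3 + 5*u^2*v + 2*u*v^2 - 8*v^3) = u + 4*v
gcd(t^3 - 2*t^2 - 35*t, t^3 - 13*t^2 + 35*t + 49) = t - 7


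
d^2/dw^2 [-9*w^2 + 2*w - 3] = -18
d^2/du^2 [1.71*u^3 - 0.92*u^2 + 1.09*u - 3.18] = 10.26*u - 1.84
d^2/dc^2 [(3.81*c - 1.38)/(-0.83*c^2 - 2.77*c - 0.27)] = (-(1.66*c + 2.77)*(3.32*c + 5.54)*(3.81*c - 1.38) + (18.9738*c + 18.8166)*(0.83*c^2 + 2.77*c + 0.27))/(0.83*c^2 + 2.77*c + 0.27)^3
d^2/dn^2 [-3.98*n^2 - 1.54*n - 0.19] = -7.96000000000000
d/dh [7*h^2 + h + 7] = 14*h + 1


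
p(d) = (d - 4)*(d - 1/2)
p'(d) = 2*d - 9/2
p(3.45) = -1.62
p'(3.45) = 2.40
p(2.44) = -3.03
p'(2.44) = 0.38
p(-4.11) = 37.39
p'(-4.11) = -12.72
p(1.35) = -2.25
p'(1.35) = -1.80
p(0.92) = -1.29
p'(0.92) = -2.66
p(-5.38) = 55.15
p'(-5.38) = -15.26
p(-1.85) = 13.75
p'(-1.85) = -8.20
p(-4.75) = 45.94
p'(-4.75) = -14.00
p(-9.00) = 123.50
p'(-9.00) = -22.50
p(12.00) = 92.00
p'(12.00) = 19.50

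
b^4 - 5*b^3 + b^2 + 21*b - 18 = (b - 3)^2*(b - 1)*(b + 2)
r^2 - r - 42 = (r - 7)*(r + 6)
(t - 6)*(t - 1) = t^2 - 7*t + 6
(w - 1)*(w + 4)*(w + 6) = w^3 + 9*w^2 + 14*w - 24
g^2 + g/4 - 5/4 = (g - 1)*(g + 5/4)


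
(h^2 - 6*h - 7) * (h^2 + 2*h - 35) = h^4 - 4*h^3 - 54*h^2 + 196*h + 245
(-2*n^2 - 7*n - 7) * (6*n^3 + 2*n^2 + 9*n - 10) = -12*n^5 - 46*n^4 - 74*n^3 - 57*n^2 + 7*n + 70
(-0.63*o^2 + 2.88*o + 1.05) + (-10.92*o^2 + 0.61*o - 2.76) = -11.55*o^2 + 3.49*o - 1.71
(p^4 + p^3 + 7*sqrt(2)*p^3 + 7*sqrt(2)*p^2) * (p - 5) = p^5 - 4*p^4 + 7*sqrt(2)*p^4 - 28*sqrt(2)*p^3 - 5*p^3 - 35*sqrt(2)*p^2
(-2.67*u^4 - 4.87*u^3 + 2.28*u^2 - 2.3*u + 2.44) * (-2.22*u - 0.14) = 5.9274*u^5 + 11.1852*u^4 - 4.3798*u^3 + 4.7868*u^2 - 5.0948*u - 0.3416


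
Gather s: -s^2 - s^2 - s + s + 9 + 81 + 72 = 162 - 2*s^2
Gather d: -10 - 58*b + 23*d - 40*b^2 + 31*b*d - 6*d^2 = -40*b^2 - 58*b - 6*d^2 + d*(31*b + 23) - 10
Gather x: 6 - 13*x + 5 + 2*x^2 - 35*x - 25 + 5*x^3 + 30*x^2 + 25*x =5*x^3 + 32*x^2 - 23*x - 14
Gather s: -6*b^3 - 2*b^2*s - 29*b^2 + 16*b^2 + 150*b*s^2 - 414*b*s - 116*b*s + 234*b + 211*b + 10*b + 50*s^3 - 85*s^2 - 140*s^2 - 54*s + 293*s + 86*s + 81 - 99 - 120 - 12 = -6*b^3 - 13*b^2 + 455*b + 50*s^3 + s^2*(150*b - 225) + s*(-2*b^2 - 530*b + 325) - 150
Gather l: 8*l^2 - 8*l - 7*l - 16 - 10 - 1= 8*l^2 - 15*l - 27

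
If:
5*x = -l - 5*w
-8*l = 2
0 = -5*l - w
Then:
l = -1/4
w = 5/4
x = -6/5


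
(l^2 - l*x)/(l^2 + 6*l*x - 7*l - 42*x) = l*(l - x)/(l^2 + 6*l*x - 7*l - 42*x)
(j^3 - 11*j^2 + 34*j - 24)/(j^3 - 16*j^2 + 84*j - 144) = (j - 1)/(j - 6)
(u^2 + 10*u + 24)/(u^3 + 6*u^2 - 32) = (u + 6)/(u^2 + 2*u - 8)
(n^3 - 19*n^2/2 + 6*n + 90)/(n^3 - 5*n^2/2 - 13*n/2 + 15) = (n^2 - 12*n + 36)/(n^2 - 5*n + 6)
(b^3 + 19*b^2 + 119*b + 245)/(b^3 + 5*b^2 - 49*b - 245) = (b + 7)/(b - 7)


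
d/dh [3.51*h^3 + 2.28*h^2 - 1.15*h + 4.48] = 10.53*h^2 + 4.56*h - 1.15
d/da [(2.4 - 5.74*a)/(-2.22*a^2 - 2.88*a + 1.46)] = (-12.7428*a^2 + 10.656*a - 1.4684)/(4.9284*a^4 + 12.7872*a^3 + 1.812*a^2 - 8.4096*a + 2.1316)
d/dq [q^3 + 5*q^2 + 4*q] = 3*q^2 + 10*q + 4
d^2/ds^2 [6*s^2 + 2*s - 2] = 12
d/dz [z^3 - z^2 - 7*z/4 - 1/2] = 3*z^2 - 2*z - 7/4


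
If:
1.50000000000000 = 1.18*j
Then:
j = 1.27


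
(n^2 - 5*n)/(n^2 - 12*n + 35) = n/(n - 7)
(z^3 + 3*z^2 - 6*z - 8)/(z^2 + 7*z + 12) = (z^2 - z - 2)/(z + 3)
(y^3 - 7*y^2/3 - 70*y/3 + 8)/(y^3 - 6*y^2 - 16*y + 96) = (y - 1/3)/(y - 4)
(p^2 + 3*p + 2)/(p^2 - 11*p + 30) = (p^2 + 3*p + 2)/(p^2 - 11*p + 30)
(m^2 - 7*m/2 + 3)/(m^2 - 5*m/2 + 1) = (2*m - 3)/(2*m - 1)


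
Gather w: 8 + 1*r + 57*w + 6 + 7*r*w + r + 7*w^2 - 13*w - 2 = 2*r + 7*w^2 + w*(7*r + 44) + 12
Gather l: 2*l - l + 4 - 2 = l + 2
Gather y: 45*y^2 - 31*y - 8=45*y^2 - 31*y - 8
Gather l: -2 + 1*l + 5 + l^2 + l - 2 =l^2 + 2*l + 1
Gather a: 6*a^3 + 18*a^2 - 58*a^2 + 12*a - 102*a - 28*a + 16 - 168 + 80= 6*a^3 - 40*a^2 - 118*a - 72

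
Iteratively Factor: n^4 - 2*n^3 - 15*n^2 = (n + 3)*(n^3 - 5*n^2) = (n - 5)*(n + 3)*(n^2) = n*(n - 5)*(n + 3)*(n)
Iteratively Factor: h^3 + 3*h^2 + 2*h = (h)*(h^2 + 3*h + 2) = h*(h + 1)*(h + 2)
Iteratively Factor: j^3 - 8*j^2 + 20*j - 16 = (j - 2)*(j^2 - 6*j + 8) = (j - 2)^2*(j - 4)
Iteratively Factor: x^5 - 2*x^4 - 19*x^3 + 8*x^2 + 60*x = (x - 2)*(x^4 - 19*x^2 - 30*x) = (x - 5)*(x - 2)*(x^3 + 5*x^2 + 6*x) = (x - 5)*(x - 2)*(x + 3)*(x^2 + 2*x) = x*(x - 5)*(x - 2)*(x + 3)*(x + 2)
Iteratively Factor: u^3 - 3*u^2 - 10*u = (u - 5)*(u^2 + 2*u) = u*(u - 5)*(u + 2)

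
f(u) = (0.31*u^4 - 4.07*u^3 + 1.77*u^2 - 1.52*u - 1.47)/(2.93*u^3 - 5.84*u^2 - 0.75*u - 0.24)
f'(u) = (-8.79*u^2 + 11.68*u + 0.75)*(0.31*u^4 - 4.07*u^3 + 1.77*u^2 - 1.52*u - 1.47)/(2.93*u^3 - 5.84*u^2 - 0.75*u - 0.24)^2 + (1.24*u^3 - 12.21*u^2 + 3.54*u - 1.52)/(2.93*u^3 - 5.84*u^2 - 0.75*u - 0.24) = (0.9083*u^6 - 3.62079999999999*u^5 + 17.8852*u^4 + 14.7146*u^3 + 5.6474*u^2 - 18.0192*u - 0.7377)/(8.5849*u^6 - 34.2224*u^5 + 29.7106*u^4 + 7.3536*u^3 + 3.3657*u^2 + 0.36*u + 0.0576)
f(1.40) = 2.15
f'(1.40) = 3.70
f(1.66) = 3.68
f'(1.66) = 9.26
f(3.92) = -1.82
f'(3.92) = 0.73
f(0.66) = 1.15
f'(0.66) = -0.49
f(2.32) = -11.75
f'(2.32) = 58.36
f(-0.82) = -0.65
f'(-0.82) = 0.73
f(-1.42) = -0.89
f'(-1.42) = 0.25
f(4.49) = -1.49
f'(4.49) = 0.46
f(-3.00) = -1.19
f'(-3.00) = 0.16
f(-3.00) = -1.19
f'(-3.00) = 0.16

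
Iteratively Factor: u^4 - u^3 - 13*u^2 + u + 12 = (u - 4)*(u^3 + 3*u^2 - u - 3) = (u - 4)*(u + 3)*(u^2 - 1) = (u - 4)*(u - 1)*(u + 3)*(u + 1)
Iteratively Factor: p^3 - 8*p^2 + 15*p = (p - 3)*(p^2 - 5*p) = (p - 5)*(p - 3)*(p)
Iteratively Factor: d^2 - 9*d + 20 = (d - 4)*(d - 5)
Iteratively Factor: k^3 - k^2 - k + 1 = (k + 1)*(k^2 - 2*k + 1) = (k - 1)*(k + 1)*(k - 1)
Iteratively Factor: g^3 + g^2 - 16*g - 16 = (g - 4)*(g^2 + 5*g + 4) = (g - 4)*(g + 1)*(g + 4)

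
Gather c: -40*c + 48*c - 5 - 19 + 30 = 8*c + 6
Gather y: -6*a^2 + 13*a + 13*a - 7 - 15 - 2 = -6*a^2 + 26*a - 24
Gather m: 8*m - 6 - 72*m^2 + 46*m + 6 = -72*m^2 + 54*m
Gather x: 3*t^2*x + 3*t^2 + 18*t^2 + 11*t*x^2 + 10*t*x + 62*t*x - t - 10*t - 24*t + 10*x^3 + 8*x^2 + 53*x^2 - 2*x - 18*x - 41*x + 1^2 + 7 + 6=21*t^2 - 35*t + 10*x^3 + x^2*(11*t + 61) + x*(3*t^2 + 72*t - 61) + 14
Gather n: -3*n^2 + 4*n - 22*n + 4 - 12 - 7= -3*n^2 - 18*n - 15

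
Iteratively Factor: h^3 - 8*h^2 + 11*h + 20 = (h - 4)*(h^2 - 4*h - 5) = (h - 4)*(h + 1)*(h - 5)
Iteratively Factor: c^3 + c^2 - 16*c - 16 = (c + 4)*(c^2 - 3*c - 4) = (c - 4)*(c + 4)*(c + 1)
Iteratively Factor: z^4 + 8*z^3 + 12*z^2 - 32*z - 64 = (z + 4)*(z^3 + 4*z^2 - 4*z - 16) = (z - 2)*(z + 4)*(z^2 + 6*z + 8) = (z - 2)*(z + 2)*(z + 4)*(z + 4)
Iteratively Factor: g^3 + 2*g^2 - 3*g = (g)*(g^2 + 2*g - 3) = g*(g - 1)*(g + 3)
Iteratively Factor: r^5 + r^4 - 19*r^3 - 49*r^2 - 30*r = (r + 1)*(r^4 - 19*r^2 - 30*r) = (r - 5)*(r + 1)*(r^3 + 5*r^2 + 6*r) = (r - 5)*(r + 1)*(r + 3)*(r^2 + 2*r) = (r - 5)*(r + 1)*(r + 2)*(r + 3)*(r)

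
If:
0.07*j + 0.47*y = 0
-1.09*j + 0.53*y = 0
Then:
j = 0.00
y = 0.00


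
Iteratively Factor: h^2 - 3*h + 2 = (h - 2)*(h - 1)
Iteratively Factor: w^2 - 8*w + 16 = (w - 4)*(w - 4)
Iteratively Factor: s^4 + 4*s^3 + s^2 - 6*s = (s)*(s^3 + 4*s^2 + s - 6) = s*(s + 2)*(s^2 + 2*s - 3) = s*(s + 2)*(s + 3)*(s - 1)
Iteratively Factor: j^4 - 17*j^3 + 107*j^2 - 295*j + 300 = (j - 3)*(j^3 - 14*j^2 + 65*j - 100) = (j - 5)*(j - 3)*(j^2 - 9*j + 20) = (j - 5)^2*(j - 3)*(j - 4)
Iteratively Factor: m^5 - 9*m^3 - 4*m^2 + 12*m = (m - 3)*(m^4 + 3*m^3 - 4*m) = (m - 3)*(m + 2)*(m^3 + m^2 - 2*m) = m*(m - 3)*(m + 2)*(m^2 + m - 2) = m*(m - 3)*(m + 2)^2*(m - 1)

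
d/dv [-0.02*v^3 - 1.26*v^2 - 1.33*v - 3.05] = -0.06*v^2 - 2.52*v - 1.33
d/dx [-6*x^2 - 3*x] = -12*x - 3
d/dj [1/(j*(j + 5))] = (-2*j - 5)/(j^2*(j^2 + 10*j + 25))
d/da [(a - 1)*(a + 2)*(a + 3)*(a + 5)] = 4*a^3 + 27*a^2 + 42*a - 1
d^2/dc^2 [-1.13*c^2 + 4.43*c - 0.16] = -2.26000000000000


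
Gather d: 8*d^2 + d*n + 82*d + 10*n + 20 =8*d^2 + d*(n + 82) + 10*n + 20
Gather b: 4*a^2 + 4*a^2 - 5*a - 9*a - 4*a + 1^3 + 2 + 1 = 8*a^2 - 18*a + 4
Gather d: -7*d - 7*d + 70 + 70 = 140 - 14*d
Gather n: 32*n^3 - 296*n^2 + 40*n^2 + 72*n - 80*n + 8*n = 32*n^3 - 256*n^2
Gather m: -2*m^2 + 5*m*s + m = -2*m^2 + m*(5*s + 1)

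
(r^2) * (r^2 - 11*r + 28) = r^4 - 11*r^3 + 28*r^2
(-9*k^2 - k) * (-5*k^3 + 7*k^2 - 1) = 45*k^5 - 58*k^4 - 7*k^3 + 9*k^2 + k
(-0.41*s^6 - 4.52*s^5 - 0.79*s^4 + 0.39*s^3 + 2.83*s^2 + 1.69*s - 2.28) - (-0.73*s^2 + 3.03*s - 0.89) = -0.41*s^6 - 4.52*s^5 - 0.79*s^4 + 0.39*s^3 + 3.56*s^2 - 1.34*s - 1.39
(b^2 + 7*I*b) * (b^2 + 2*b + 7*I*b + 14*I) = b^4 + 2*b^3 + 14*I*b^3 - 49*b^2 + 28*I*b^2 - 98*b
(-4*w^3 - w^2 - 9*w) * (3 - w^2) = 4*w^5 + w^4 - 3*w^3 - 3*w^2 - 27*w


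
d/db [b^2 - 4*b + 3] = 2*b - 4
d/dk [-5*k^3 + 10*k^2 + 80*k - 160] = -15*k^2 + 20*k + 80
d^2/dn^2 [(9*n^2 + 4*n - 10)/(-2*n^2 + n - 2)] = 4*(-17*n^3 + 114*n^2 - 6*n - 37)/(8*n^6 - 12*n^5 + 30*n^4 - 25*n^3 + 30*n^2 - 12*n + 8)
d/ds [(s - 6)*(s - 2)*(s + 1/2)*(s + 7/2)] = 4*s^3 - 12*s^2 - 73*s/2 + 34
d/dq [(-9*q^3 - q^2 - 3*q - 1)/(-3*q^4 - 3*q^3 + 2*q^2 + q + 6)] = (-27*q^6 - 6*q^5 - 48*q^4 - 48*q^3 - 166*q^2 - 8*q - 17)/(9*q^8 + 18*q^7 - 3*q^6 - 18*q^5 - 38*q^4 - 32*q^3 + 25*q^2 + 12*q + 36)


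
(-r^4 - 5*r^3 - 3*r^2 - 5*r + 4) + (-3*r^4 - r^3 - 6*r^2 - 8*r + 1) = -4*r^4 - 6*r^3 - 9*r^2 - 13*r + 5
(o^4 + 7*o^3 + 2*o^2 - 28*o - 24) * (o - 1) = o^5 + 6*o^4 - 5*o^3 - 30*o^2 + 4*o + 24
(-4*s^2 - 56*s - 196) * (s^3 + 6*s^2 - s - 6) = -4*s^5 - 80*s^4 - 528*s^3 - 1096*s^2 + 532*s + 1176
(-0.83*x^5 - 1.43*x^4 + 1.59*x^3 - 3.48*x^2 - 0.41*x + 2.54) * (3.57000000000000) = -2.9631*x^5 - 5.1051*x^4 + 5.6763*x^3 - 12.4236*x^2 - 1.4637*x + 9.0678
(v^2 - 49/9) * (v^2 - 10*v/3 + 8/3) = v^4 - 10*v^3/3 - 25*v^2/9 + 490*v/27 - 392/27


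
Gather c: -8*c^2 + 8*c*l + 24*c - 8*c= -8*c^2 + c*(8*l + 16)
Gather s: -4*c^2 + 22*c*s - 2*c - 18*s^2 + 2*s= -4*c^2 - 2*c - 18*s^2 + s*(22*c + 2)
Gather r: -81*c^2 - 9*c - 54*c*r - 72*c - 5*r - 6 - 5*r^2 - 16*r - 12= -81*c^2 - 81*c - 5*r^2 + r*(-54*c - 21) - 18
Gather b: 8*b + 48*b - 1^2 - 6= 56*b - 7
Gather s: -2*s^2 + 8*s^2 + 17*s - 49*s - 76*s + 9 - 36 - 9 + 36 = 6*s^2 - 108*s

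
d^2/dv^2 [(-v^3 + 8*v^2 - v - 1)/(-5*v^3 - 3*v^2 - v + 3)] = 2*(-215*v^6 + 60*v^5 + 405*v^4 - 682*v^3 - 93*v^2 + 108*v - 59)/(125*v^9 + 225*v^8 + 210*v^7 - 108*v^6 - 228*v^5 - 162*v^4 + 82*v^3 + 72*v^2 + 27*v - 27)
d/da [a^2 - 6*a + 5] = 2*a - 6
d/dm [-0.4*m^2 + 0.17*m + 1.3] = 0.17 - 0.8*m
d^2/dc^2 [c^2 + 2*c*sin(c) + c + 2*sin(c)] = -2*c*sin(c) - 2*sin(c) + 4*cos(c) + 2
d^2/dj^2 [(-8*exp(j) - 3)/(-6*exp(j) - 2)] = (3*exp(j) - 1)*exp(j)/(2*(27*exp(3*j) + 27*exp(2*j) + 9*exp(j) + 1))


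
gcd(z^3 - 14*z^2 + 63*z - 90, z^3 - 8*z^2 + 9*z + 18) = z^2 - 9*z + 18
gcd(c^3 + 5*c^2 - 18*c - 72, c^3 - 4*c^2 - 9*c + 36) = c^2 - c - 12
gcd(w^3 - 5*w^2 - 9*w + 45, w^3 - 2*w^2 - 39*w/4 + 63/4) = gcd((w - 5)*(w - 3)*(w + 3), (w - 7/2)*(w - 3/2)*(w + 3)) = w + 3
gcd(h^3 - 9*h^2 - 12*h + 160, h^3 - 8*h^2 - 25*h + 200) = h^2 - 13*h + 40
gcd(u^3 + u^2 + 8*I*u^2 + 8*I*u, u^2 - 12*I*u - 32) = 1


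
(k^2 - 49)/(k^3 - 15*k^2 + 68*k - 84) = (k + 7)/(k^2 - 8*k + 12)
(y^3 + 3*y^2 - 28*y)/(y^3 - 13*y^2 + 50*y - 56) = y*(y + 7)/(y^2 - 9*y + 14)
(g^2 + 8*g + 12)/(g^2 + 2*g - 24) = (g + 2)/(g - 4)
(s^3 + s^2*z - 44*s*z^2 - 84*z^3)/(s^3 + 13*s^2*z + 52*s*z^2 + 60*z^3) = (s - 7*z)/(s + 5*z)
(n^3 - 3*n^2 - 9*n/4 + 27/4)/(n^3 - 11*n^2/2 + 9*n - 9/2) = (n + 3/2)/(n - 1)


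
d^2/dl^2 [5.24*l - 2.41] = 0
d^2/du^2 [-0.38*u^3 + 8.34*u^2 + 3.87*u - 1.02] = 16.68 - 2.28*u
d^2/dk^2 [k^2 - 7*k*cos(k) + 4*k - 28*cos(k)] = 7*k*cos(k) + 14*sin(k) + 28*cos(k) + 2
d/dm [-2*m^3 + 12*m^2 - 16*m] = -6*m^2 + 24*m - 16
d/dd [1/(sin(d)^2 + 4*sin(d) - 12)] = -2*(sin(d) + 2)*cos(d)/(sin(d)^2 + 4*sin(d) - 12)^2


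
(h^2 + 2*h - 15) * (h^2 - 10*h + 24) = h^4 - 8*h^3 - 11*h^2 + 198*h - 360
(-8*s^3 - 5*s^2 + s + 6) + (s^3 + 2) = -7*s^3 - 5*s^2 + s + 8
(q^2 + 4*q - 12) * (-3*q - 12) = -3*q^3 - 24*q^2 - 12*q + 144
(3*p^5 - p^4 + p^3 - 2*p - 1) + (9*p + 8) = 3*p^5 - p^4 + p^3 + 7*p + 7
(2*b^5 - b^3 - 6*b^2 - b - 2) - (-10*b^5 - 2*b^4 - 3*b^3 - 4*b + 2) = 12*b^5 + 2*b^4 + 2*b^3 - 6*b^2 + 3*b - 4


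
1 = 1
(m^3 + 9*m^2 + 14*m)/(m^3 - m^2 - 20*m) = (m^2 + 9*m + 14)/(m^2 - m - 20)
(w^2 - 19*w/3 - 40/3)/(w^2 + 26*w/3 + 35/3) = (w - 8)/(w + 7)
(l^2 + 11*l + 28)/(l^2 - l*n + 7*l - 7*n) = (l + 4)/(l - n)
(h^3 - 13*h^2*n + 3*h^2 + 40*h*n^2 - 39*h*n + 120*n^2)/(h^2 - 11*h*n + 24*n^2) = (h^2 - 5*h*n + 3*h - 15*n)/(h - 3*n)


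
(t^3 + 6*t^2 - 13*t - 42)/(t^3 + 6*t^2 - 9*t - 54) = (t^2 + 9*t + 14)/(t^2 + 9*t + 18)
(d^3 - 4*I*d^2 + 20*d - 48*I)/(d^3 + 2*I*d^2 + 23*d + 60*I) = (d^2 - 8*I*d - 12)/(d^2 - 2*I*d + 15)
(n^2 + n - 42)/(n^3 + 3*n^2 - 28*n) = (n - 6)/(n*(n - 4))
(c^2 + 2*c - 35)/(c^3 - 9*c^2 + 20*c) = (c + 7)/(c*(c - 4))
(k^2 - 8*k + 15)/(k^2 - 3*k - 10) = (k - 3)/(k + 2)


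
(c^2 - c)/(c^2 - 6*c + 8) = c*(c - 1)/(c^2 - 6*c + 8)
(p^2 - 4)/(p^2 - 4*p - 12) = (p - 2)/(p - 6)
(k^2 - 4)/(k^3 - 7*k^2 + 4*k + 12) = (k + 2)/(k^2 - 5*k - 6)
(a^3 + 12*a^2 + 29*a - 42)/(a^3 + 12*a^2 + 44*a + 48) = (a^2 + 6*a - 7)/(a^2 + 6*a + 8)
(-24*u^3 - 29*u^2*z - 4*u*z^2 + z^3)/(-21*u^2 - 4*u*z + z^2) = (-8*u^2 - 7*u*z + z^2)/(-7*u + z)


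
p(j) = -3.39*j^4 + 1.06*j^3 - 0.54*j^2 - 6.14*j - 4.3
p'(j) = -13.56*j^3 + 3.18*j^2 - 1.08*j - 6.14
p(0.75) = -9.83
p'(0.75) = -10.88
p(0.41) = -6.93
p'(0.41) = -6.98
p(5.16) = -2307.98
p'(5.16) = -1790.03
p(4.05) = -879.66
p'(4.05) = -859.15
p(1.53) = -29.74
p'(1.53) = -48.91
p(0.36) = -6.59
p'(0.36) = -6.75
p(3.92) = -773.28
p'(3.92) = -778.31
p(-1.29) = -8.94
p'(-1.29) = 29.65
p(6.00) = -4225.06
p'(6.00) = -2827.10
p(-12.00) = -72135.10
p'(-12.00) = 23896.42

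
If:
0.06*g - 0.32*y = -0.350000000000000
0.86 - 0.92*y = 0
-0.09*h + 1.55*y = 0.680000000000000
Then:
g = -0.85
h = 8.54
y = 0.93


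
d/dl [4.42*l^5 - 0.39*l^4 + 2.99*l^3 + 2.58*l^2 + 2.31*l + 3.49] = 22.1*l^4 - 1.56*l^3 + 8.97*l^2 + 5.16*l + 2.31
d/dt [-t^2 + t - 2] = 1 - 2*t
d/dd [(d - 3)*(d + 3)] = 2*d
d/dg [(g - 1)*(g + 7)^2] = (g + 7)*(3*g + 5)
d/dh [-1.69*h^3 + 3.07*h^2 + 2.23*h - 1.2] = -5.07*h^2 + 6.14*h + 2.23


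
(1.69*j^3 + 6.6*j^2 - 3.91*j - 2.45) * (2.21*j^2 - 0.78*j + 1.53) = 3.7349*j^5 + 13.2678*j^4 - 11.2034*j^3 + 7.7333*j^2 - 4.0713*j - 3.7485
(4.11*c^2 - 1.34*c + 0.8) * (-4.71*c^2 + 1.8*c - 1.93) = -19.3581*c^4 + 13.7094*c^3 - 14.1123*c^2 + 4.0262*c - 1.544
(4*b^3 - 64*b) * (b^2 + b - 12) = 4*b^5 + 4*b^4 - 112*b^3 - 64*b^2 + 768*b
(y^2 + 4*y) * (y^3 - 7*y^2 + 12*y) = y^5 - 3*y^4 - 16*y^3 + 48*y^2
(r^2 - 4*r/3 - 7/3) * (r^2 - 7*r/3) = r^4 - 11*r^3/3 + 7*r^2/9 + 49*r/9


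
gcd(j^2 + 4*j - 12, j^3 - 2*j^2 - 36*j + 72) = j^2 + 4*j - 12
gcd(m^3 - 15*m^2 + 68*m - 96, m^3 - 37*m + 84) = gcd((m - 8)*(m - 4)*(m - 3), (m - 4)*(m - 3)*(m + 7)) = m^2 - 7*m + 12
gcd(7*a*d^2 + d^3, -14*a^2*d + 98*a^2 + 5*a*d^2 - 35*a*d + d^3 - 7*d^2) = 7*a + d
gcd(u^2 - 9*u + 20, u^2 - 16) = u - 4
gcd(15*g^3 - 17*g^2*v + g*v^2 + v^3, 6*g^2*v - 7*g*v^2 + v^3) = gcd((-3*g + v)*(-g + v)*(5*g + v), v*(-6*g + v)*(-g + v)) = -g + v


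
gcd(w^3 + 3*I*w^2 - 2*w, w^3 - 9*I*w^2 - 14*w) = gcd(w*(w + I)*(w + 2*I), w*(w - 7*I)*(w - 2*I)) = w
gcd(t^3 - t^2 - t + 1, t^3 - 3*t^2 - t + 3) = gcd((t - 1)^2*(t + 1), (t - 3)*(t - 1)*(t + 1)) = t^2 - 1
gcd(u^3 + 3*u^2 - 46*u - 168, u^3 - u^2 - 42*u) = u^2 - u - 42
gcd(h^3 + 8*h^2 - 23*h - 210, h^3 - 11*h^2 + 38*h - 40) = h - 5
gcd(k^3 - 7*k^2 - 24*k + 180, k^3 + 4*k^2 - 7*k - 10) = k + 5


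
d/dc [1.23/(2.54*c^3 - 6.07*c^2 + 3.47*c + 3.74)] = (-9.3726*c^2 + 14.9322*c - 4.2681)/(2.54*c^3 - 6.07*c^2 + 3.47*c + 3.74)^2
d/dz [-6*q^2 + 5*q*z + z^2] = 5*q + 2*z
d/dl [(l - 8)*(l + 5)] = 2*l - 3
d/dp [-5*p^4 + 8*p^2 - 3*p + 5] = -20*p^3 + 16*p - 3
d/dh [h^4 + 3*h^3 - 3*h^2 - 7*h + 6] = 4*h^3 + 9*h^2 - 6*h - 7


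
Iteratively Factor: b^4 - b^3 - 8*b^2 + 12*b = (b - 2)*(b^3 + b^2 - 6*b) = (b - 2)^2*(b^2 + 3*b) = (b - 2)^2*(b + 3)*(b)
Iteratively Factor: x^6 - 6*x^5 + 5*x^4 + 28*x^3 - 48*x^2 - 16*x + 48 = (x - 2)*(x^5 - 4*x^4 - 3*x^3 + 22*x^2 - 4*x - 24) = (x - 2)*(x + 2)*(x^4 - 6*x^3 + 9*x^2 + 4*x - 12) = (x - 2)*(x + 1)*(x + 2)*(x^3 - 7*x^2 + 16*x - 12) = (x - 3)*(x - 2)*(x + 1)*(x + 2)*(x^2 - 4*x + 4) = (x - 3)*(x - 2)^2*(x + 1)*(x + 2)*(x - 2)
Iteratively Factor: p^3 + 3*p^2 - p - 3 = (p + 3)*(p^2 - 1) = (p - 1)*(p + 3)*(p + 1)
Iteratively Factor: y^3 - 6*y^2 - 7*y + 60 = (y - 4)*(y^2 - 2*y - 15) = (y - 4)*(y + 3)*(y - 5)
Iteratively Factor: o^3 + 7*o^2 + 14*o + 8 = (o + 4)*(o^2 + 3*o + 2) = (o + 1)*(o + 4)*(o + 2)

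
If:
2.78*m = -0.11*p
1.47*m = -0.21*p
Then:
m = 0.00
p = 0.00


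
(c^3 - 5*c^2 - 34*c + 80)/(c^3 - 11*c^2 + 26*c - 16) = (c + 5)/(c - 1)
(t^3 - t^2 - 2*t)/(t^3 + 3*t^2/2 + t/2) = 2*(t - 2)/(2*t + 1)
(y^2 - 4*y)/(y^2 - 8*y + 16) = y/(y - 4)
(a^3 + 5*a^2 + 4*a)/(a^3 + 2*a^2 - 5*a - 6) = a*(a + 4)/(a^2 + a - 6)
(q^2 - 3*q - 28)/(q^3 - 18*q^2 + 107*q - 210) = (q + 4)/(q^2 - 11*q + 30)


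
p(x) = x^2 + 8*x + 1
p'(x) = 2*x + 8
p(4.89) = 64.03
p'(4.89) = 17.78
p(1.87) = 19.46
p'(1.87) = 11.74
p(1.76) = 18.18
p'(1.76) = 11.52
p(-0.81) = -4.82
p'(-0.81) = 6.38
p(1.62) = 16.58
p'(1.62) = 11.24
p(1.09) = 10.91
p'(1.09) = 10.18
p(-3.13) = -14.24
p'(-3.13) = 1.74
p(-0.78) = -4.63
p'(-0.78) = 6.44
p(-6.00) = -11.00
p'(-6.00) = -4.00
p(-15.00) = 106.00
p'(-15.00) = -22.00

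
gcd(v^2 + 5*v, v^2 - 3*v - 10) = 1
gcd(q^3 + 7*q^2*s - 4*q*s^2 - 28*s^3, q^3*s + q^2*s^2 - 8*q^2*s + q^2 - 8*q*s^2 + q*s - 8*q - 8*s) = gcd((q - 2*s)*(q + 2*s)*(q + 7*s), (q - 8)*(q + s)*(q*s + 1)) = 1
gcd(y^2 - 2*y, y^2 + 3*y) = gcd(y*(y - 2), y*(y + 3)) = y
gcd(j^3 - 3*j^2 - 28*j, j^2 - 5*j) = j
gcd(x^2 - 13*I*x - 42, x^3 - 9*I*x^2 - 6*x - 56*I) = x - 7*I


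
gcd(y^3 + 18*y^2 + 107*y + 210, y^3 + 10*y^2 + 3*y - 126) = y^2 + 13*y + 42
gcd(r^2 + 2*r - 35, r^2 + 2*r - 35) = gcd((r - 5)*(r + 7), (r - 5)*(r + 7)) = r^2 + 2*r - 35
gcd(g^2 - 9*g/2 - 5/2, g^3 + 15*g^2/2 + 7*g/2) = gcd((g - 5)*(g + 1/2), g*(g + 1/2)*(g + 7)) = g + 1/2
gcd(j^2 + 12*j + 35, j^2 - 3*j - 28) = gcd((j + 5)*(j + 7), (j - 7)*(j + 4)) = 1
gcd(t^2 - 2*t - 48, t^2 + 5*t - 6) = t + 6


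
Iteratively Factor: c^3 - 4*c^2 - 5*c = (c - 5)*(c^2 + c) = c*(c - 5)*(c + 1)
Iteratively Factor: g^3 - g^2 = (g - 1)*(g^2) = g*(g - 1)*(g)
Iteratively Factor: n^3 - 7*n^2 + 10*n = (n - 5)*(n^2 - 2*n) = n*(n - 5)*(n - 2)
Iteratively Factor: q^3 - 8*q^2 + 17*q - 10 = (q - 2)*(q^2 - 6*q + 5) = (q - 2)*(q - 1)*(q - 5)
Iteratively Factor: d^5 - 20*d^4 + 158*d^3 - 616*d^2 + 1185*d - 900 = (d - 3)*(d^4 - 17*d^3 + 107*d^2 - 295*d + 300) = (d - 4)*(d - 3)*(d^3 - 13*d^2 + 55*d - 75) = (d - 5)*(d - 4)*(d - 3)*(d^2 - 8*d + 15) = (d - 5)*(d - 4)*(d - 3)^2*(d - 5)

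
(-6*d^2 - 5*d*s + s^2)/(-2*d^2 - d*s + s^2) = (-6*d + s)/(-2*d + s)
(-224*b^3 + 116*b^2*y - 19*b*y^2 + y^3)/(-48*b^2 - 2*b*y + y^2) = (28*b^2 - 11*b*y + y^2)/(6*b + y)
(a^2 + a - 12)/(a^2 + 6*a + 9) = (a^2 + a - 12)/(a^2 + 6*a + 9)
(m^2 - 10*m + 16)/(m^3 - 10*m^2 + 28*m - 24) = (m - 8)/(m^2 - 8*m + 12)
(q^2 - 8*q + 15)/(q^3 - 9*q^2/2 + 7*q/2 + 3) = 2*(q - 5)/(2*q^2 - 3*q - 2)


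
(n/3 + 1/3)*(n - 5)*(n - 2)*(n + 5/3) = n^4/3 - 13*n^3/9 - 7*n^2/3 + 5*n + 50/9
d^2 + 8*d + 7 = (d + 1)*(d + 7)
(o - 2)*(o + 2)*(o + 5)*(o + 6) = o^4 + 11*o^3 + 26*o^2 - 44*o - 120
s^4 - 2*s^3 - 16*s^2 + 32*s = s*(s - 4)*(s - 2)*(s + 4)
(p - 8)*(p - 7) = p^2 - 15*p + 56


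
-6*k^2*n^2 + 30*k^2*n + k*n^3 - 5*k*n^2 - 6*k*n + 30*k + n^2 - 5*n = (-6*k + n)*(n - 5)*(k*n + 1)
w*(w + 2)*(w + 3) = w^3 + 5*w^2 + 6*w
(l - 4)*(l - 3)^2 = l^3 - 10*l^2 + 33*l - 36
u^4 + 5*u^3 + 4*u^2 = u^2*(u + 1)*(u + 4)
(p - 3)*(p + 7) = p^2 + 4*p - 21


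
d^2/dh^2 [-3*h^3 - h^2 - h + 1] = -18*h - 2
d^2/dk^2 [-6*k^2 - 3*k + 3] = -12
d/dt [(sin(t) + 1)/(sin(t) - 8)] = -9*cos(t)/(sin(t) - 8)^2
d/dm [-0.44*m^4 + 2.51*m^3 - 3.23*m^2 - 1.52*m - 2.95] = -1.76*m^3 + 7.53*m^2 - 6.46*m - 1.52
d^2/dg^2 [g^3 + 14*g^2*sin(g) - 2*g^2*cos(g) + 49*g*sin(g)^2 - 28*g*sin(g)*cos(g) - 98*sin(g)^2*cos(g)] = -14*g^2*sin(g) + 2*g^2*cos(g) + 8*g*sin(g) + 56*g*sin(2*g) + 56*g*cos(g) + 98*g*cos(2*g) + 6*g + 28*sin(g) + 98*sin(2*g) + 41*cos(g)/2 - 56*cos(2*g) - 441*cos(3*g)/2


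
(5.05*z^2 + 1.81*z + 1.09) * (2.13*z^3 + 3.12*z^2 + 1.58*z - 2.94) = 10.7565*z^5 + 19.6113*z^4 + 15.9479*z^3 - 8.5864*z^2 - 3.5992*z - 3.2046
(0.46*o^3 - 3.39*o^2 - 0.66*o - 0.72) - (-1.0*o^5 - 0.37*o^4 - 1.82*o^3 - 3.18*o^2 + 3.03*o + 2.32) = 1.0*o^5 + 0.37*o^4 + 2.28*o^3 - 0.21*o^2 - 3.69*o - 3.04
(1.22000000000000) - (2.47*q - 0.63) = 1.85 - 2.47*q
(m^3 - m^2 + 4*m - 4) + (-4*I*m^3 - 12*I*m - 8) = m^3 - 4*I*m^3 - m^2 + 4*m - 12*I*m - 12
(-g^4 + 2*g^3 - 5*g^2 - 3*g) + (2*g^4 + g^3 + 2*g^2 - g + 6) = g^4 + 3*g^3 - 3*g^2 - 4*g + 6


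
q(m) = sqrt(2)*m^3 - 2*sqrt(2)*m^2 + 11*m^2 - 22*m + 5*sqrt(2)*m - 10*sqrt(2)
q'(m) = 3*sqrt(2)*m^2 - 4*sqrt(2)*m + 22*m - 22 + 5*sqrt(2)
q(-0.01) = -13.99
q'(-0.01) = -15.09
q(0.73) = -20.14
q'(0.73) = -0.74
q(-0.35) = -7.98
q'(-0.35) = -20.13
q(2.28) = 11.06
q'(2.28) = 44.39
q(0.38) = -18.56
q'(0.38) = -8.11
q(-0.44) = -6.11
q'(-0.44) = -21.30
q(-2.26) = 45.01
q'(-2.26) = -30.19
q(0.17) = -16.44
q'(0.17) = -12.03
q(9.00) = 1544.36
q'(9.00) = 475.81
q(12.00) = 3427.18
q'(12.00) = 792.13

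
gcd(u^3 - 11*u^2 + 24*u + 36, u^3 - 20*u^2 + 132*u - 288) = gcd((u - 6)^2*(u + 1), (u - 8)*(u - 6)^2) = u^2 - 12*u + 36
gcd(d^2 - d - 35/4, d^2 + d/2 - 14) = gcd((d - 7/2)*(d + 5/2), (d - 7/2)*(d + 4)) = d - 7/2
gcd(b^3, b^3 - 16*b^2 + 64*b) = b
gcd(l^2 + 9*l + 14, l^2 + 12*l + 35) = l + 7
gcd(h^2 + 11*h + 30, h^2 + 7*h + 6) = h + 6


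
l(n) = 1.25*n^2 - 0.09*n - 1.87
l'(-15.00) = -37.59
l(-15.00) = 280.73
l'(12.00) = 29.91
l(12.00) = 177.05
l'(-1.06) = -2.74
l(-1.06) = -0.37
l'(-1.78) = -4.54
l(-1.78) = 2.25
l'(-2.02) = -5.14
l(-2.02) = 3.41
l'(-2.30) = -5.84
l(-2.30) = 4.95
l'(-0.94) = -2.44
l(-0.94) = -0.68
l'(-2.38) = -6.04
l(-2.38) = 5.42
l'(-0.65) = -1.72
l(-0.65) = -1.28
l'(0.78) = 1.86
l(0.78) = -1.18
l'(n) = 2.5*n - 0.09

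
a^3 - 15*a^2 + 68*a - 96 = (a - 8)*(a - 4)*(a - 3)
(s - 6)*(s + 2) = s^2 - 4*s - 12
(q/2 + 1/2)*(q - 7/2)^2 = q^3/2 - 3*q^2 + 21*q/8 + 49/8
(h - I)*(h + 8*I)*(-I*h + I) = -I*h^3 + 7*h^2 + I*h^2 - 7*h - 8*I*h + 8*I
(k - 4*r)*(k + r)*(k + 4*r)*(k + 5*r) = k^4 + 6*k^3*r - 11*k^2*r^2 - 96*k*r^3 - 80*r^4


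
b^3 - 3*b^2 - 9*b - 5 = (b - 5)*(b + 1)^2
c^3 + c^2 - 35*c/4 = c*(c - 5/2)*(c + 7/2)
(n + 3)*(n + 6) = n^2 + 9*n + 18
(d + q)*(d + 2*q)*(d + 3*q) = d^3 + 6*d^2*q + 11*d*q^2 + 6*q^3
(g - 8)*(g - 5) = g^2 - 13*g + 40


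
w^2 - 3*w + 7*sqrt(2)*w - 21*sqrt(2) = (w - 3)*(w + 7*sqrt(2))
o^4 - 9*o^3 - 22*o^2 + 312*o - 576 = (o - 8)*(o - 4)*(o - 3)*(o + 6)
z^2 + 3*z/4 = z*(z + 3/4)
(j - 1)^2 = j^2 - 2*j + 1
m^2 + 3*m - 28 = (m - 4)*(m + 7)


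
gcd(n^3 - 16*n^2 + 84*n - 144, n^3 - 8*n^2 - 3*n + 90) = n - 6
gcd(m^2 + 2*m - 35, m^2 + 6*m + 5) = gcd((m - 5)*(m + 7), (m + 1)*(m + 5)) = 1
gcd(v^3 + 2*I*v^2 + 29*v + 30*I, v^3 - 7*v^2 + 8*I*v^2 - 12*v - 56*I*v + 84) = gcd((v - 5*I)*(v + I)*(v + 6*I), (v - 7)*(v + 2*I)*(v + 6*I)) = v + 6*I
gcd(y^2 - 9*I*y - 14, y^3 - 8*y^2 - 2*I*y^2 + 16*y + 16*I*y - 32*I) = y - 2*I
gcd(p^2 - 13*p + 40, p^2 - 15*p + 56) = p - 8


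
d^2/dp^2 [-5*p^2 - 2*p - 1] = -10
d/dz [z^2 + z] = 2*z + 1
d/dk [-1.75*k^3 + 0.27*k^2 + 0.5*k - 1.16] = -5.25*k^2 + 0.54*k + 0.5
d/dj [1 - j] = -1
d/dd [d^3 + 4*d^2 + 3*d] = 3*d^2 + 8*d + 3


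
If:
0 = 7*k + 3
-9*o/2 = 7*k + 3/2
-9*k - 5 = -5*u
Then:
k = -3/7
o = 1/3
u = 8/35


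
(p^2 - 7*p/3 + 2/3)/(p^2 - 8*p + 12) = (p - 1/3)/(p - 6)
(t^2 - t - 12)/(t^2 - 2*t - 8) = (t + 3)/(t + 2)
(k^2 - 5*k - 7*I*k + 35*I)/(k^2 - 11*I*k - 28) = (k - 5)/(k - 4*I)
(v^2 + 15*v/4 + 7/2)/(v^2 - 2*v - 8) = (v + 7/4)/(v - 4)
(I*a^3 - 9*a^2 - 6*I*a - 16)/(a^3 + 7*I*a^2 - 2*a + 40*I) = (I*a^3 - 9*a^2 - 6*I*a - 16)/(a^3 + 7*I*a^2 - 2*a + 40*I)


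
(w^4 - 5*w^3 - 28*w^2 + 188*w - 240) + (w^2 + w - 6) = w^4 - 5*w^3 - 27*w^2 + 189*w - 246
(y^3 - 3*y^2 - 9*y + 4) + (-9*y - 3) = y^3 - 3*y^2 - 18*y + 1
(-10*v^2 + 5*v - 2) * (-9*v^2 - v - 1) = 90*v^4 - 35*v^3 + 23*v^2 - 3*v + 2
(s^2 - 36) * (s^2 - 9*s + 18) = s^4 - 9*s^3 - 18*s^2 + 324*s - 648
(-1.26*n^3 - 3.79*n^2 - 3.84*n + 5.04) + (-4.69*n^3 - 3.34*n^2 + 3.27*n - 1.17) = -5.95*n^3 - 7.13*n^2 - 0.57*n + 3.87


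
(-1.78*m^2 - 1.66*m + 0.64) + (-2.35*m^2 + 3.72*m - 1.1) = -4.13*m^2 + 2.06*m - 0.46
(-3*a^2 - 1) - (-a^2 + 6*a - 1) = -2*a^2 - 6*a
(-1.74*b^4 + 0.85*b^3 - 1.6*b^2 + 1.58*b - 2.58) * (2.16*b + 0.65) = -3.7584*b^5 + 0.705*b^4 - 2.9035*b^3 + 2.3728*b^2 - 4.5458*b - 1.677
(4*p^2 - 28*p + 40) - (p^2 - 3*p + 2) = 3*p^2 - 25*p + 38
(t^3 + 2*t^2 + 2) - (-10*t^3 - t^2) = 11*t^3 + 3*t^2 + 2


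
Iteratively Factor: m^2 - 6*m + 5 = (m - 5)*(m - 1)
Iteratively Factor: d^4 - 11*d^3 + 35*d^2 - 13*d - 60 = (d + 1)*(d^3 - 12*d^2 + 47*d - 60) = (d - 3)*(d + 1)*(d^2 - 9*d + 20) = (d - 5)*(d - 3)*(d + 1)*(d - 4)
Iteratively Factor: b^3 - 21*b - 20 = (b + 4)*(b^2 - 4*b - 5) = (b - 5)*(b + 4)*(b + 1)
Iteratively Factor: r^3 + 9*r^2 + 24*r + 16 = (r + 4)*(r^2 + 5*r + 4) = (r + 1)*(r + 4)*(r + 4)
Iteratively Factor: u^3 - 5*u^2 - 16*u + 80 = (u + 4)*(u^2 - 9*u + 20) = (u - 5)*(u + 4)*(u - 4)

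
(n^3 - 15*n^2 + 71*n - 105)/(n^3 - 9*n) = (n^2 - 12*n + 35)/(n*(n + 3))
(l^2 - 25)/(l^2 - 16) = (l^2 - 25)/(l^2 - 16)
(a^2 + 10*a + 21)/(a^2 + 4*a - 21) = (a + 3)/(a - 3)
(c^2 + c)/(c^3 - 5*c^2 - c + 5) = c/(c^2 - 6*c + 5)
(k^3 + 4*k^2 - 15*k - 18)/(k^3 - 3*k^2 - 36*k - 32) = (k^2 + 3*k - 18)/(k^2 - 4*k - 32)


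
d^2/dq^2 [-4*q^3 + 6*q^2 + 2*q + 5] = 12 - 24*q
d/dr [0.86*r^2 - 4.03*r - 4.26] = 1.72*r - 4.03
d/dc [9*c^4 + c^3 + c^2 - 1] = c*(36*c^2 + 3*c + 2)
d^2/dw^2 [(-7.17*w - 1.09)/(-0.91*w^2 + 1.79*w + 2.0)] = ((23.6848 - 39.1482*w)*(-0.91*w^2 + 1.79*w + 2.0) - (1.82*w - 1.79)*(3.64*w - 3.58)*(7.17*w + 1.09))/(-0.91*w^2 + 1.79*w + 2.0)^3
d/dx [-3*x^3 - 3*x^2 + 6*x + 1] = -9*x^2 - 6*x + 6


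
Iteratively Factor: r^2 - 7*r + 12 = (r - 3)*(r - 4)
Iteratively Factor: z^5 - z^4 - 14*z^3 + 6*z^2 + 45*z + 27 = (z + 3)*(z^4 - 4*z^3 - 2*z^2 + 12*z + 9) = (z + 1)*(z + 3)*(z^3 - 5*z^2 + 3*z + 9) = (z - 3)*(z + 1)*(z + 3)*(z^2 - 2*z - 3) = (z - 3)*(z + 1)^2*(z + 3)*(z - 3)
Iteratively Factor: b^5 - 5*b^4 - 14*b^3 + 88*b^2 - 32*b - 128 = (b - 4)*(b^4 - b^3 - 18*b^2 + 16*b + 32) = (b - 4)^2*(b^3 + 3*b^2 - 6*b - 8) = (b - 4)^2*(b + 4)*(b^2 - b - 2) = (b - 4)^2*(b + 1)*(b + 4)*(b - 2)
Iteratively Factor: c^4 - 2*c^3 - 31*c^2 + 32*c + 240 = (c - 4)*(c^3 + 2*c^2 - 23*c - 60) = (c - 5)*(c - 4)*(c^2 + 7*c + 12) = (c - 5)*(c - 4)*(c + 4)*(c + 3)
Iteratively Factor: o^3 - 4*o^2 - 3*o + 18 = (o - 3)*(o^2 - o - 6) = (o - 3)^2*(o + 2)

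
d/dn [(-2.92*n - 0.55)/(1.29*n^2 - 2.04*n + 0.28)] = (3.7668*n^2 + 1.419*n - 1.9396)/(1.6641*n^4 - 5.2632*n^3 + 4.884*n^2 - 1.1424*n + 0.0784)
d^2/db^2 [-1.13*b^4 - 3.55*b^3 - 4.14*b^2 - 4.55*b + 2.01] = -13.56*b^2 - 21.3*b - 8.28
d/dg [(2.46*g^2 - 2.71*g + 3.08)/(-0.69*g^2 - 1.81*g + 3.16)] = (-6.3225*g^2 + 19.7976*g - 2.9888)/(0.4761*g^4 + 2.4978*g^3 - 1.0847*g^2 - 11.4392*g + 9.9856)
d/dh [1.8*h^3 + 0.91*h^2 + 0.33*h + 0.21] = 5.4*h^2 + 1.82*h + 0.33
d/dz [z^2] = 2*z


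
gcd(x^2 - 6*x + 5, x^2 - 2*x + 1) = x - 1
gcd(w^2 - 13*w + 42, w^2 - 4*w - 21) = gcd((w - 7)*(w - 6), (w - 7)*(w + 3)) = w - 7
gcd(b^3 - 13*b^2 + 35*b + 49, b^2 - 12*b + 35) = b - 7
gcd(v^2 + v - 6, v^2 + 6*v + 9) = v + 3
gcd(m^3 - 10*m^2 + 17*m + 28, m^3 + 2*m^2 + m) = m + 1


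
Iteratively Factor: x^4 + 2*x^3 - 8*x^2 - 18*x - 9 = (x + 1)*(x^3 + x^2 - 9*x - 9) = (x + 1)*(x + 3)*(x^2 - 2*x - 3) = (x + 1)^2*(x + 3)*(x - 3)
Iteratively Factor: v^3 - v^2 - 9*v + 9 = (v - 3)*(v^2 + 2*v - 3) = (v - 3)*(v - 1)*(v + 3)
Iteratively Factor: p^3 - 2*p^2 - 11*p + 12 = (p + 3)*(p^2 - 5*p + 4) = (p - 4)*(p + 3)*(p - 1)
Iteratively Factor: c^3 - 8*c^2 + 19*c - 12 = (c - 3)*(c^2 - 5*c + 4) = (c - 4)*(c - 3)*(c - 1)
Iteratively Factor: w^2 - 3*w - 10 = (w - 5)*(w + 2)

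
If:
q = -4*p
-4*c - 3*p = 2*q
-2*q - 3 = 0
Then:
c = 15/32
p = 3/8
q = -3/2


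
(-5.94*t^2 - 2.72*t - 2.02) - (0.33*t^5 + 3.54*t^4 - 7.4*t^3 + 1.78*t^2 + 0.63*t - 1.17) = -0.33*t^5 - 3.54*t^4 + 7.4*t^3 - 7.72*t^2 - 3.35*t - 0.85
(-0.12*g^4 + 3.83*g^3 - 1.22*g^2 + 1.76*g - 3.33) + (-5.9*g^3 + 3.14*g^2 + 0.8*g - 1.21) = -0.12*g^4 - 2.07*g^3 + 1.92*g^2 + 2.56*g - 4.54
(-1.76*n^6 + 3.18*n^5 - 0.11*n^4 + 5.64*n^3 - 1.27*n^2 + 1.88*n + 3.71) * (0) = 0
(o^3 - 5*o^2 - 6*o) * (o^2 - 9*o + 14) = o^5 - 14*o^4 + 53*o^3 - 16*o^2 - 84*o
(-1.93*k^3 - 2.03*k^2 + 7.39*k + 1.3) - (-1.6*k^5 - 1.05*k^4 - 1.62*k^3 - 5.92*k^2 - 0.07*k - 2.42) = 1.6*k^5 + 1.05*k^4 - 0.31*k^3 + 3.89*k^2 + 7.46*k + 3.72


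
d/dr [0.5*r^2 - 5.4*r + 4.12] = 1.0*r - 5.4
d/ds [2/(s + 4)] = -2/(s + 4)^2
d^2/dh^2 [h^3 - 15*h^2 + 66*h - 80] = 6*h - 30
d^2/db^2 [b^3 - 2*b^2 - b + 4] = 6*b - 4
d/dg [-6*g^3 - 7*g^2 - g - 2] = -18*g^2 - 14*g - 1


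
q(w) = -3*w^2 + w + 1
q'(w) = 1 - 6*w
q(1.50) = -4.25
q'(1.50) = -8.00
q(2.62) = -16.97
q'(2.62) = -14.72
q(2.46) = -14.69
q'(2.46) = -13.76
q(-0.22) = 0.63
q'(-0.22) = 2.32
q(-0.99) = -2.93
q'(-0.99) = 6.94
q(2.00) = -9.00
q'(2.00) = -11.00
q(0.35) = 0.98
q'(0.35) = -1.10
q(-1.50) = -7.25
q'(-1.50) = 10.00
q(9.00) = -233.00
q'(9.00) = -53.00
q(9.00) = -233.00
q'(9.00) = -53.00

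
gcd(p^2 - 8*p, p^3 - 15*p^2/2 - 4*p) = p^2 - 8*p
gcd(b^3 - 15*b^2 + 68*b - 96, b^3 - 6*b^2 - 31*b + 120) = b^2 - 11*b + 24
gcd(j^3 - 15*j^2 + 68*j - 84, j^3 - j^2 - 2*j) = j - 2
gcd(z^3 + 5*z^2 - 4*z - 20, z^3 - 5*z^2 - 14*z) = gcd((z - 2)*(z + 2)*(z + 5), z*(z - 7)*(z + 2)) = z + 2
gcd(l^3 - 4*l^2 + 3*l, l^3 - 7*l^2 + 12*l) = l^2 - 3*l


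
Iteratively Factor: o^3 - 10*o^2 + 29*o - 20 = (o - 5)*(o^2 - 5*o + 4) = (o - 5)*(o - 4)*(o - 1)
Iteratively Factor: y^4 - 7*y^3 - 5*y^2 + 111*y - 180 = (y - 5)*(y^3 - 2*y^2 - 15*y + 36) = (y - 5)*(y - 3)*(y^2 + y - 12) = (y - 5)*(y - 3)^2*(y + 4)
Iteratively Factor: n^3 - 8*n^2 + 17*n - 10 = (n - 1)*(n^2 - 7*n + 10) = (n - 5)*(n - 1)*(n - 2)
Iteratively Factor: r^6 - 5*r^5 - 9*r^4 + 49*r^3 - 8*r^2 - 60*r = (r - 2)*(r^5 - 3*r^4 - 15*r^3 + 19*r^2 + 30*r) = (r - 5)*(r - 2)*(r^4 + 2*r^3 - 5*r^2 - 6*r) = (r - 5)*(r - 2)*(r + 3)*(r^3 - r^2 - 2*r) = r*(r - 5)*(r - 2)*(r + 3)*(r^2 - r - 2) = r*(r - 5)*(r - 2)*(r + 1)*(r + 3)*(r - 2)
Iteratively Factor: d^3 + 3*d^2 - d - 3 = (d - 1)*(d^2 + 4*d + 3) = (d - 1)*(d + 1)*(d + 3)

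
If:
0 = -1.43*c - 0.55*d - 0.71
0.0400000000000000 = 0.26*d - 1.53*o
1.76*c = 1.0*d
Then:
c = -0.30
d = -0.52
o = -0.11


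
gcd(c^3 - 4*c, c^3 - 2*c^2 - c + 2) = c - 2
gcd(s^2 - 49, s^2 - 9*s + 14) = s - 7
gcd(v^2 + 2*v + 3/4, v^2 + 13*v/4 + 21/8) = v + 3/2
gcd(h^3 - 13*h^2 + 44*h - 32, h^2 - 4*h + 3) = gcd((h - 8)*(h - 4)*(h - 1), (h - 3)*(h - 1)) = h - 1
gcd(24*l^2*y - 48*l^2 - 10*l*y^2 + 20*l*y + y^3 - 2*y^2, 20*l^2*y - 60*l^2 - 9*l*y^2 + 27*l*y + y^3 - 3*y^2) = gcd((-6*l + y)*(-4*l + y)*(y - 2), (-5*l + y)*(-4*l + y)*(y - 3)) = -4*l + y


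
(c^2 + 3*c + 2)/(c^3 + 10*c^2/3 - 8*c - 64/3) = 3*(c + 1)/(3*c^2 + 4*c - 32)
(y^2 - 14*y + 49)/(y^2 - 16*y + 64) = (y^2 - 14*y + 49)/(y^2 - 16*y + 64)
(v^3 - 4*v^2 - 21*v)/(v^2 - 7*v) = v + 3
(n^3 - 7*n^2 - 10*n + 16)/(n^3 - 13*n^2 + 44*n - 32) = (n + 2)/(n - 4)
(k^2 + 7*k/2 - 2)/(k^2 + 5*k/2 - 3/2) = (k + 4)/(k + 3)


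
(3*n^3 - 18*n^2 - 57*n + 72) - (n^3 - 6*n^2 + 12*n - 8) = 2*n^3 - 12*n^2 - 69*n + 80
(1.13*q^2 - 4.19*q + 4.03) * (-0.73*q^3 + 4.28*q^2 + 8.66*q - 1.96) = -0.8249*q^5 + 7.8951*q^4 - 11.0893*q^3 - 21.2518*q^2 + 43.1122*q - 7.8988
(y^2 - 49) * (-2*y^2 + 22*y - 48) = -2*y^4 + 22*y^3 + 50*y^2 - 1078*y + 2352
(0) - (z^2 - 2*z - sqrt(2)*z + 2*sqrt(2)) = -z^2 + sqrt(2)*z + 2*z - 2*sqrt(2)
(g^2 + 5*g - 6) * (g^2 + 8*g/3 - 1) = g^4 + 23*g^3/3 + 19*g^2/3 - 21*g + 6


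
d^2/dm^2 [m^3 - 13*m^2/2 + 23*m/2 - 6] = 6*m - 13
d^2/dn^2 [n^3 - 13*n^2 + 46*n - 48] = 6*n - 26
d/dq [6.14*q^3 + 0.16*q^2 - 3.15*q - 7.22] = 18.42*q^2 + 0.32*q - 3.15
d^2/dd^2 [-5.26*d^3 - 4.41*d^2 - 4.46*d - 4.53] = -31.56*d - 8.82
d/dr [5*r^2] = 10*r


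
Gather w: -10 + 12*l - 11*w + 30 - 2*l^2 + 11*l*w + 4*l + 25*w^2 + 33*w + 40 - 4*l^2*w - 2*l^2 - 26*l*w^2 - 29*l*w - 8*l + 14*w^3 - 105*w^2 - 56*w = -4*l^2 + 8*l + 14*w^3 + w^2*(-26*l - 80) + w*(-4*l^2 - 18*l - 34) + 60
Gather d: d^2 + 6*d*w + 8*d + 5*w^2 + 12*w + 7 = d^2 + d*(6*w + 8) + 5*w^2 + 12*w + 7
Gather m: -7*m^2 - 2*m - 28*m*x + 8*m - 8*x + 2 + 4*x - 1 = -7*m^2 + m*(6 - 28*x) - 4*x + 1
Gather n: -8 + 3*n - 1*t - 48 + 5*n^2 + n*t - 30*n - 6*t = 5*n^2 + n*(t - 27) - 7*t - 56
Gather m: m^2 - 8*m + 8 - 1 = m^2 - 8*m + 7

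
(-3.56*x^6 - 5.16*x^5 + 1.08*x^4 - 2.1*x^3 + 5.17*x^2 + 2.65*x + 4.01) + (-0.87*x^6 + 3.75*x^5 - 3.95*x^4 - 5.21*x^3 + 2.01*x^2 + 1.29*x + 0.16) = -4.43*x^6 - 1.41*x^5 - 2.87*x^4 - 7.31*x^3 + 7.18*x^2 + 3.94*x + 4.17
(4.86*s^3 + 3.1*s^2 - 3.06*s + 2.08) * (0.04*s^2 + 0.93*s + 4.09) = 0.1944*s^5 + 4.6438*s^4 + 22.638*s^3 + 9.9164*s^2 - 10.581*s + 8.5072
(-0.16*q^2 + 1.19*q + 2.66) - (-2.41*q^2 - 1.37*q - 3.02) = 2.25*q^2 + 2.56*q + 5.68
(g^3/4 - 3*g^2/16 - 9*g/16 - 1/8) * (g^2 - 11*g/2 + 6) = g^5/4 - 25*g^4/16 + 63*g^3/32 + 59*g^2/32 - 43*g/16 - 3/4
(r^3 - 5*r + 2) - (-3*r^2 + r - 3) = r^3 + 3*r^2 - 6*r + 5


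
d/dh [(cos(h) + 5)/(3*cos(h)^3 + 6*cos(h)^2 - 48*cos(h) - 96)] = (43*cos(h) + 17*cos(2*h) + cos(3*h) - 79)*sin(h)/(6*(cos(h)^3 + 2*cos(h)^2 - 16*cos(h) - 32)^2)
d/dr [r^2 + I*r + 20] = 2*r + I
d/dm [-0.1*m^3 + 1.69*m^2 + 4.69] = m*(3.38 - 0.3*m)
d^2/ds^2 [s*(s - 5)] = 2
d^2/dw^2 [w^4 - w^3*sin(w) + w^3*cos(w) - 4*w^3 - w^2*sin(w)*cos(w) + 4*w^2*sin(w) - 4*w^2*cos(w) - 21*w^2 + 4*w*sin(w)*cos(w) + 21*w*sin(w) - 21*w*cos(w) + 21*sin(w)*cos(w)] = -sqrt(2)*w^3*cos(w + pi/4) - 10*w^2*sin(w) + 2*w^2*sin(2*w) - 2*w^2*cos(w) + 12*w^2 - 11*w*sin(w) - 8*w*sin(2*w) + 43*w*cos(w) - 4*w*cos(2*w) - 24*w + 50*sin(w) - 43*sin(2*w) + 34*cos(w) + 8*cos(2*w) - 42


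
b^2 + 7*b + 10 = (b + 2)*(b + 5)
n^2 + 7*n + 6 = (n + 1)*(n + 6)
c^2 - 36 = (c - 6)*(c + 6)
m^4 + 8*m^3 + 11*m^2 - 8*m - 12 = (m - 1)*(m + 1)*(m + 2)*(m + 6)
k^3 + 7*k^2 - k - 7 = (k - 1)*(k + 1)*(k + 7)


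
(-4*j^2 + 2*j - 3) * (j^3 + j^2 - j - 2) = -4*j^5 - 2*j^4 + 3*j^3 + 3*j^2 - j + 6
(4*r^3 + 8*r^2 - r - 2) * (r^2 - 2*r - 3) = 4*r^5 - 29*r^3 - 24*r^2 + 7*r + 6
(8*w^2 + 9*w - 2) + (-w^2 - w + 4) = 7*w^2 + 8*w + 2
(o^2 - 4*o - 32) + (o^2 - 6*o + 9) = 2*o^2 - 10*o - 23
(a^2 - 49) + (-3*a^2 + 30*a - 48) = -2*a^2 + 30*a - 97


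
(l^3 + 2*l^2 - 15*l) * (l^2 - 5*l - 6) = l^5 - 3*l^4 - 31*l^3 + 63*l^2 + 90*l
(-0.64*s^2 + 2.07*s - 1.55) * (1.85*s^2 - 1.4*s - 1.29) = -1.184*s^4 + 4.7255*s^3 - 4.9399*s^2 - 0.5003*s + 1.9995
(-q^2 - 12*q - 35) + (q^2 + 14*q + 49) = 2*q + 14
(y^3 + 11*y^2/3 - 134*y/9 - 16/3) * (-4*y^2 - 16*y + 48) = -4*y^5 - 92*y^4/3 + 440*y^3/9 + 3920*y^2/9 - 1888*y/3 - 256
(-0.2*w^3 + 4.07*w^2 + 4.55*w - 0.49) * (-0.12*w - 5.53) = 0.024*w^4 + 0.6176*w^3 - 23.0531*w^2 - 25.1027*w + 2.7097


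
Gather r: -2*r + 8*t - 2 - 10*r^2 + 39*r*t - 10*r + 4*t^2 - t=-10*r^2 + r*(39*t - 12) + 4*t^2 + 7*t - 2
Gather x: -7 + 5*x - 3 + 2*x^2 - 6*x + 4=2*x^2 - x - 6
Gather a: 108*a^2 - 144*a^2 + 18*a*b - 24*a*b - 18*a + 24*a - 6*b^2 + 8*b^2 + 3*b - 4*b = -36*a^2 + a*(6 - 6*b) + 2*b^2 - b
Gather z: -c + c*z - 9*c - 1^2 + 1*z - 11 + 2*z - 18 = -10*c + z*(c + 3) - 30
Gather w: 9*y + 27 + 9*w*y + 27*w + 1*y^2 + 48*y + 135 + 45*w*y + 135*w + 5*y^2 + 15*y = w*(54*y + 162) + 6*y^2 + 72*y + 162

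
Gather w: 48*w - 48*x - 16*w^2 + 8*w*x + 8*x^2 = -16*w^2 + w*(8*x + 48) + 8*x^2 - 48*x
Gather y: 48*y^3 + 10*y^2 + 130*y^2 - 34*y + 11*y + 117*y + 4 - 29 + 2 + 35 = 48*y^3 + 140*y^2 + 94*y + 12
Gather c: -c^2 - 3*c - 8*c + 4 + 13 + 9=-c^2 - 11*c + 26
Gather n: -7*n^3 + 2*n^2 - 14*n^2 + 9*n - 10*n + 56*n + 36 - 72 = -7*n^3 - 12*n^2 + 55*n - 36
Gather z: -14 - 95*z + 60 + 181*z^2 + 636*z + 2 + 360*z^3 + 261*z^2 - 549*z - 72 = 360*z^3 + 442*z^2 - 8*z - 24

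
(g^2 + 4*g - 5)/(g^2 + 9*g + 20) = (g - 1)/(g + 4)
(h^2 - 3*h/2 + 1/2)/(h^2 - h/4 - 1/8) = 4*(h - 1)/(4*h + 1)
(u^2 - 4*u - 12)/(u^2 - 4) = (u - 6)/(u - 2)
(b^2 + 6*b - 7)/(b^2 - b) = (b + 7)/b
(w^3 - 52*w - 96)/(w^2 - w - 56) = (w^2 + 8*w + 12)/(w + 7)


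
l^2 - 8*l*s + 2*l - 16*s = (l + 2)*(l - 8*s)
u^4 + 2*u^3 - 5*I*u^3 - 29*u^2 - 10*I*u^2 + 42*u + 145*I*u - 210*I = (u - 3)*(u - 2)*(u + 7)*(u - 5*I)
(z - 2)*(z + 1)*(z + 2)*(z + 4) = z^4 + 5*z^3 - 20*z - 16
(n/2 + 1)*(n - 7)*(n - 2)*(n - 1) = n^4/2 - 4*n^3 + 3*n^2/2 + 16*n - 14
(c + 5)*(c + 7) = c^2 + 12*c + 35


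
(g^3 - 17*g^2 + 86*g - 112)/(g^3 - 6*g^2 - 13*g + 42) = (g - 8)/(g + 3)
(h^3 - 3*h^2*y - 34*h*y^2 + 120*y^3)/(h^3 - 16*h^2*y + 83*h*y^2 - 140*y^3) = (-h - 6*y)/(-h + 7*y)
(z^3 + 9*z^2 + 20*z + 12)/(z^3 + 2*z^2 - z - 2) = (z + 6)/(z - 1)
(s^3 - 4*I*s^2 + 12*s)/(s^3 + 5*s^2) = (s^2 - 4*I*s + 12)/(s*(s + 5))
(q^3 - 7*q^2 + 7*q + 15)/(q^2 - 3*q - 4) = (q^2 - 8*q + 15)/(q - 4)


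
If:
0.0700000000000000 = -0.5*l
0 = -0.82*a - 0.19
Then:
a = -0.23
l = -0.14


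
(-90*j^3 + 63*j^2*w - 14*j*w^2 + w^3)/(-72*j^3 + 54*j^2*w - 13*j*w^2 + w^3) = (-5*j + w)/(-4*j + w)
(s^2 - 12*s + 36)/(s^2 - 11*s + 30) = (s - 6)/(s - 5)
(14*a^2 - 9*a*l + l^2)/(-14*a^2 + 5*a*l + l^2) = (-7*a + l)/(7*a + l)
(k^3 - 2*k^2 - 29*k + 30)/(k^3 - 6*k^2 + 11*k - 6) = (k^2 - k - 30)/(k^2 - 5*k + 6)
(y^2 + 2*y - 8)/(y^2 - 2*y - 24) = (y - 2)/(y - 6)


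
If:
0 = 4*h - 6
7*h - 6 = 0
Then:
No Solution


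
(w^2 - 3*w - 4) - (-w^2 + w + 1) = 2*w^2 - 4*w - 5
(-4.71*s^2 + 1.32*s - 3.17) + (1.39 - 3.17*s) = -4.71*s^2 - 1.85*s - 1.78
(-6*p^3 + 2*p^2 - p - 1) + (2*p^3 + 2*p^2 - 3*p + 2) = -4*p^3 + 4*p^2 - 4*p + 1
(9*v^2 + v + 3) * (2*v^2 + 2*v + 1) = 18*v^4 + 20*v^3 + 17*v^2 + 7*v + 3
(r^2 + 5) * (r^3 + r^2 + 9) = r^5 + r^4 + 5*r^3 + 14*r^2 + 45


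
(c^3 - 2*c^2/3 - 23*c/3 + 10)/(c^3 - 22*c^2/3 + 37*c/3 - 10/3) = (3*c^2 + 4*c - 15)/(3*c^2 - 16*c + 5)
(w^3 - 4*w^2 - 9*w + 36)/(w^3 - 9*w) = (w - 4)/w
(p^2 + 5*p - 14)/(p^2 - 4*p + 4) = (p + 7)/(p - 2)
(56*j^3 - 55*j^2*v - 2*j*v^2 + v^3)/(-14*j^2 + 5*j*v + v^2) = (8*j^2 - 9*j*v + v^2)/(-2*j + v)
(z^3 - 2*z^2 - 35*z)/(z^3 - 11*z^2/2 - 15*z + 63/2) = 2*z*(z + 5)/(2*z^2 + 3*z - 9)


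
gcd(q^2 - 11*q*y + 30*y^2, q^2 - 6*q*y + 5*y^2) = -q + 5*y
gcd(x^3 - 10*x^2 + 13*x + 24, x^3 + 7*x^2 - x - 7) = x + 1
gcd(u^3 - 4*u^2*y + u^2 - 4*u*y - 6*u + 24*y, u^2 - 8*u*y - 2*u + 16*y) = u - 2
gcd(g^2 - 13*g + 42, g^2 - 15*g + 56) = g - 7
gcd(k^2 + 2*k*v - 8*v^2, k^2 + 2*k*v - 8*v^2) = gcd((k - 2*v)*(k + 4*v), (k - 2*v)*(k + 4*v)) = -k^2 - 2*k*v + 8*v^2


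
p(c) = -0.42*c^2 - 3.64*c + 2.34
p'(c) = -0.84*c - 3.64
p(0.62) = -0.08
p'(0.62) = -4.16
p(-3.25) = 9.73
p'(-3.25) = -0.91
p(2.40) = -8.82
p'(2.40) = -5.66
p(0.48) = 0.50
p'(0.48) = -4.04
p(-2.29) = 8.47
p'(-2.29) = -1.72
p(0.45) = 0.62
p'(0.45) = -4.02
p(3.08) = -12.86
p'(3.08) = -6.23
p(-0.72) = 4.74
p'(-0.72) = -3.04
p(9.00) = -64.44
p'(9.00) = -11.20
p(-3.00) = 9.48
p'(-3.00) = -1.12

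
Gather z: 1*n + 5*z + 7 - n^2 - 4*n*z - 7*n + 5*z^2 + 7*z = -n^2 - 6*n + 5*z^2 + z*(12 - 4*n) + 7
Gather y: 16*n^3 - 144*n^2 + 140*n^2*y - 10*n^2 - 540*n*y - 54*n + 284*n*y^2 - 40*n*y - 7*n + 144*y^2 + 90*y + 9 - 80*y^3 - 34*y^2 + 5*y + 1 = 16*n^3 - 154*n^2 - 61*n - 80*y^3 + y^2*(284*n + 110) + y*(140*n^2 - 580*n + 95) + 10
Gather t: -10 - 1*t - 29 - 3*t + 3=-4*t - 36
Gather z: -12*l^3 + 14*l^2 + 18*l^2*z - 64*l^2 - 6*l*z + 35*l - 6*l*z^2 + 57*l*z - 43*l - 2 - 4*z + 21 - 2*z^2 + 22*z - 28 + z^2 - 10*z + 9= -12*l^3 - 50*l^2 - 8*l + z^2*(-6*l - 1) + z*(18*l^2 + 51*l + 8)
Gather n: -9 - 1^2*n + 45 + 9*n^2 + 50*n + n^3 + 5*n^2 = n^3 + 14*n^2 + 49*n + 36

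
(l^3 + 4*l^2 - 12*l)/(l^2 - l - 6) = l*(-l^2 - 4*l + 12)/(-l^2 + l + 6)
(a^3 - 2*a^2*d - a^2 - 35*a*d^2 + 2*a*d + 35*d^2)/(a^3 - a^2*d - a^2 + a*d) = (a^2 - 2*a*d - 35*d^2)/(a*(a - d))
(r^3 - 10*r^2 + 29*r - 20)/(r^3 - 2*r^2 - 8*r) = (r^2 - 6*r + 5)/(r*(r + 2))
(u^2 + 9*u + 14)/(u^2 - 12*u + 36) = (u^2 + 9*u + 14)/(u^2 - 12*u + 36)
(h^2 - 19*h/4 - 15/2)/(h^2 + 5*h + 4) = (4*h^2 - 19*h - 30)/(4*(h^2 + 5*h + 4))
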